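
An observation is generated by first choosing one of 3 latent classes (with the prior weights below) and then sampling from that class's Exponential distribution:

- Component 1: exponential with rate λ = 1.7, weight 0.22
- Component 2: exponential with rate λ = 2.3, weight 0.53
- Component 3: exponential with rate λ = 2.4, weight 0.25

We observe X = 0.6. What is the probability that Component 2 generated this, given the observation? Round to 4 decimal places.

The responsibility of component k is π_k f_k(x) divided by Σ_j π_j f_j(x).
Component likelihoods at x = 0.6:
  L_1 = 1.7·e^(−1.7·0.6) = 1.7·e^(−1.0200) = 0.613011
  L_2 = 2.3·e^(−2.3·0.6) = 2.3·e^(−1.3800) = 0.578631
  L_3 = 2.4·e^(−2.4·0.6) = 2.4·e^(−1.4400) = 0.568627
Weight by the priors:
  π_1·L_1 = 0.22 × 0.613011 = 0.134863
  π_2·L_2 = 0.53 × 0.578631 = 0.306674
  π_3·L_3 = 0.25 × 0.568627 = 0.142157
Evidence: 0.134863 + 0.306674 + 0.142157 = 0.583693
P(Component 2 | x) ≈ 0.5254

0.5254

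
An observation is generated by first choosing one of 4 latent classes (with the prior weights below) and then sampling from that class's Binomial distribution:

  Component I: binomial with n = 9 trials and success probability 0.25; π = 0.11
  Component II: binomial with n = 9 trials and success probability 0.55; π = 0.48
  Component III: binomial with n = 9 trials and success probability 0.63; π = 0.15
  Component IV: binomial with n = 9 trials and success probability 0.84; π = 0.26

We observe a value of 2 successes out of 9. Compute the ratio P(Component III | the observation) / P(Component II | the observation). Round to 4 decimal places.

0.1042

The posterior odds equal the prior odds times the likelihood ratio: (w_i/w_j)·(f_i(x)/f_j(x)).
Evaluate each component's likelihood at the observed value:
  L_I = 0.300339
  L_II = 0.0406926
  L_III = 0.0135642
  L_IV = 6.81869e-05
Odds = (0.15/0.48) × (0.0135642/0.0406926) = 0.3125 × 0.333334 ≈ 0.1042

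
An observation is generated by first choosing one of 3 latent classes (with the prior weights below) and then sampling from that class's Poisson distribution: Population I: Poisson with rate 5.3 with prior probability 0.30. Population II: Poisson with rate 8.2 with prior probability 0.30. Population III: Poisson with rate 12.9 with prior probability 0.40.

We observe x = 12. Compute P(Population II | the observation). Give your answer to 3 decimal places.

P(component k | x) = π_k·f_k(x) / marginal(x), where marginal(x) = Σ_j π_j·f_j(x).
Evaluate each component's likelihood at the observed value:
  f_I = e^(−5.3)·5.3^12/12! = 0.00511933
  f_II = e^(−8.2)·8.2^12/12! = 0.0529925
  f_III = e^(−12.9)·12.9^12/12! = 0.110749
Multiply by the mixture weights:
  π_I·f_I = 0.30 × 0.00511933 = 0.0015358
  π_II·f_II = 0.30 × 0.0529925 = 0.0158978
  π_III·f_III = 0.40 × 0.110749 = 0.0442997
Marginal: 0.0015358 + 0.0158978 + 0.0442997 = 0.0617332
Responsibility of Population II: 0.0158978 / 0.0617332 ≈ 0.258

0.258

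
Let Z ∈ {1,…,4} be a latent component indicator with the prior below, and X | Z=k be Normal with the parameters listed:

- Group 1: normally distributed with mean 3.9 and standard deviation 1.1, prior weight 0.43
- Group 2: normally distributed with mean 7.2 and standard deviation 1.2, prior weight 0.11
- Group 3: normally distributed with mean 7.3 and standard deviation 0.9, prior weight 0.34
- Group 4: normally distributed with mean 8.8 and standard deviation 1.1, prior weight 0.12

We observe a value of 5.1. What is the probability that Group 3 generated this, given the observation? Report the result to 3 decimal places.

0.075

Posterior ∝ prior × likelihood, so P(k | x) ∝ π_k f_k(x); normalise over all components.
Normal densities:
  f_1 = (1/(1.1·√(2π)))·exp(−(5.1−3.9)²/(2·1.1²)) = 0.362675·exp(-0.59504) = 0.20003
  f_2 = (1/(1.2·√(2π)))·exp(−(5.1−7.2)²/(2·1.2²)) = 0.332452·exp(-1.53125) = 0.0718978
  f_3 = (1/(0.9·√(2π)))·exp(−(5.1−7.3)²/(2·0.9²)) = 0.443269·exp(-2.98765) = 0.0223432
  f_4 = (1/(1.1·√(2π)))·exp(−(5.1−8.8)²/(2·1.1²)) = 0.362675·exp(-5.65702) = 0.00126678
Prior × likelihood for each component:
  π_1·f_1 = 0.43 × 0.20003 = 0.0860127
  π_2·f_2 = 0.11 × 0.0718978 = 0.00790875
  π_3·f_3 = 0.34 × 0.0223432 = 0.00759669
  π_4·f_4 = 0.12 × 0.00126678 = 0.000152014
Marginal: 0.0860127 + 0.00790875 + 0.00759669 + 0.000152014 = 0.10167
Responsibility of Group 3: 0.00759669 / 0.10167 ≈ 0.075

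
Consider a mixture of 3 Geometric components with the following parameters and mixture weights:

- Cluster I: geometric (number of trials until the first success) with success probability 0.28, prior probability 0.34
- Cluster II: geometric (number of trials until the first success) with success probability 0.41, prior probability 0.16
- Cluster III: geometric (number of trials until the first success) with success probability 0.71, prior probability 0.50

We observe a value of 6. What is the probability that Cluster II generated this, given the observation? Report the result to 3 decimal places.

Apply Bayes' rule: the posterior for each component is proportional to its prior times its likelihood at x.
Component likelihoods at x = 6:
  L_I = 0.0541777
  L_II = 0.0293119
  L_III = 0.00145629
Weight by the priors:
  P(Z=I)·L_I = 0.34 × 0.0541777 = 0.0184204
  P(Z=II)·L_II = 0.16 × 0.0293119 = 0.0046899
  P(Z=III)·L_III = 0.50 × 0.00145629 = 0.000728146
Sum: 0.0184204 + 0.0046899 + 0.000728146 = 0.0238385
P(Cluster II | 6) = 0.0046899 / 0.0238385 ≈ 0.197

0.197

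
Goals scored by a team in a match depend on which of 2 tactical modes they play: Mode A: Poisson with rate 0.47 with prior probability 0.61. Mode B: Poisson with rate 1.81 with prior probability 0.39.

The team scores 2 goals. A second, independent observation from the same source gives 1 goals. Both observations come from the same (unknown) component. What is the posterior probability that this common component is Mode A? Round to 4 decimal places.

Apply Bayes' rule: the posterior for each component is proportional to its prior times its likelihood at x.
Since both observations come from the same component, the likelihood for component k is f_k(x₁)·f_k(x₂).
  p_A = [e^(−0.47)·0.47^2/2! = 0.0690315] × [0.293751] = 0.0202781
  p_B = [e^(−1.81)·1.81^2/2! = 0.268074] × [0.296214] = 0.0794072
Multiply by the mixture weights:
  π_A·p_A = 0.61 × 0.0202781 = 0.0123696
  π_B·p_B = 0.39 × 0.0794072 = 0.0309688
Evidence: 0.0123696 + 0.0309688 = 0.0433384
Responsibility of Mode A: 0.0123696 / 0.0433384 ≈ 0.2854

0.2854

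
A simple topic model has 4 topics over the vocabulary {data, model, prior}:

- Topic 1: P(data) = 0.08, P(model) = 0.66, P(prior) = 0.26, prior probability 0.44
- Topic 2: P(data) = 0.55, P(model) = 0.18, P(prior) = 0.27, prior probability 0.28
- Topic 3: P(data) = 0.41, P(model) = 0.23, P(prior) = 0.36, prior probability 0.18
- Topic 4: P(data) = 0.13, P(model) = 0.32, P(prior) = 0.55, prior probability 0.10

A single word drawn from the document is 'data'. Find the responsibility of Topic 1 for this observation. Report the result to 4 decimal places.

By Bayes' theorem, P(k | x) = π_k f_k(x) / Σ_j π_j f_j(x).
Categorical probabilities:
  L_1 = P(data | comp) = 0.08
  L_2 = P(data | comp) = 0.55
  L_3 = P(data | comp) = 0.41
  L_4 = P(data | comp) = 0.13
Prior × likelihood for each component:
  π_1·L_1 = 0.44 × 0.08 = 0.0352
  π_2·L_2 = 0.28 × 0.55 = 0.154
  π_3·L_3 = 0.18 × 0.41 = 0.0738
  π_4·L_4 = 0.10 × 0.13 = 0.013
Marginal: 0.0352 + 0.154 + 0.0738 + 0.013 = 0.276
P(Topic 1 | data) ≈ 0.1275

0.1275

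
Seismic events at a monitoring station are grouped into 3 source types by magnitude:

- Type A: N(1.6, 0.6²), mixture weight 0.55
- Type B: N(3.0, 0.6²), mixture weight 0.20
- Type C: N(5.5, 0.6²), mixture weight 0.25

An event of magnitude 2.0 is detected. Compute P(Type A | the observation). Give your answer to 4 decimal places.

0.8983

The responsibility of component k is π_k f_k(x) divided by Σ_j π_j f_j(x).
Evaluate each component's likelihood at the observed value:
  p_A = (1/(0.6·√(2π)))·exp(−(2.0−1.6)²/(2·0.6²)) = 0.664904·exp(-0.22222) = 0.532413
  p_B = (1/(0.6·√(2π)))·exp(−(2.0−3.0)²/(2·0.6²)) = 0.664904·exp(-1.38889) = 0.165795
  p_C = (1/(0.6·√(2π)))·exp(−(2.0−5.5)²/(2·0.6²)) = 0.664904·exp(-17.01389) = 2.71469e-08
Weight by the priors:
  π_A·p_A = 0.55 × 0.532413 = 0.292827
  π_B·p_B = 0.20 × 0.165795 = 0.033159
  π_C·p_C = 0.25 × 2.71469e-08 = 6.78673e-09
Evidence: 0.292827 + 0.033159 + 6.78673e-09 = 0.325986
Responsibility of Type A: 0.292827 / 0.325986 ≈ 0.8983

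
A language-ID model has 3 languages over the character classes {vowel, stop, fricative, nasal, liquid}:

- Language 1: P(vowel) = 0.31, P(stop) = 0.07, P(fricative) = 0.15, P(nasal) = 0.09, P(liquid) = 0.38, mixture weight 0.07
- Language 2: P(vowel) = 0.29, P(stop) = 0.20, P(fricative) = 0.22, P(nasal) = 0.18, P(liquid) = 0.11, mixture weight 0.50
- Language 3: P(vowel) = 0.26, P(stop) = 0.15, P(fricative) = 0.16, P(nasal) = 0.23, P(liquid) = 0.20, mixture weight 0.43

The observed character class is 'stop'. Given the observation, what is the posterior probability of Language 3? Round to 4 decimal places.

0.3808

Apply Bayes' rule: the posterior for each component is proportional to its prior times its likelihood at x.
Categorical probabilities:
  L_1 = P(stop | comp) = 0.07
  L_2 = P(stop | comp) = 0.20
  L_3 = P(stop | comp) = 0.15
Weight by the priors:
  P(Z=1)·L_1 = 0.07 × 0.07 = 0.0049
  P(Z=2)·L_2 = 0.50 × 0.2 = 0.1
  P(Z=3)·L_3 = 0.43 × 0.15 = 0.0645
Normaliser: 0.0049 + 0.1 + 0.0645 = 0.1694
P(Language 3 | 'stop') ≈ 0.3808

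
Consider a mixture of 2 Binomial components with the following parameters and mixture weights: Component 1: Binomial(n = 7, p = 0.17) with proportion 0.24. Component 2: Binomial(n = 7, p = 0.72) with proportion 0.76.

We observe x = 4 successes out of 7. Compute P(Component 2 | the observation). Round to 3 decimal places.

Posterior ∝ prior × likelihood, so P(k | x) ∝ π_k f_k(x); normalise over all components.
Component likelihoods at x = 4 successes out of 7:
  p_1 = 0.0167147
  p_2 = 0.206477
Prior × likelihood for each component:
  π_1·p_1 = 0.24 × 0.0167147 = 0.00401152
  π_2·p_2 = 0.76 × 0.206477 = 0.156923
Denominator: 0.00401152 + 0.156923 = 0.160934
So the posterior for Component 2 is 0.156923 / 0.160934 ≈ 0.975.

0.975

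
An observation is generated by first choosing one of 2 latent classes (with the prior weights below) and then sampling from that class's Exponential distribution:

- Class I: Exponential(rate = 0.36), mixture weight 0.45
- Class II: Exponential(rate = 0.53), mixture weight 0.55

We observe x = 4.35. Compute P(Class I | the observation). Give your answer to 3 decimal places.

By Bayes' theorem, P(k | x) = π_k f_k(x) / Σ_j π_j f_j(x).
Component likelihoods at x = 4.35:
  L_I = 0.36·e^(−0.36·4.35) = 0.36·e^(−1.5660) = 0.0751965
  L_II = 0.53·e^(−0.53·4.35) = 0.53·e^(−2.3055) = 0.0528457
Prior × likelihood for each component:
  π_I·L_I = 0.45 × 0.0751965 = 0.0338384
  π_II·L_II = 0.55 × 0.0528457 = 0.0290652
Sum: 0.0338384 + 0.0290652 = 0.0629036
So the posterior for Class I is 0.0338384 / 0.0629036 ≈ 0.538.

0.538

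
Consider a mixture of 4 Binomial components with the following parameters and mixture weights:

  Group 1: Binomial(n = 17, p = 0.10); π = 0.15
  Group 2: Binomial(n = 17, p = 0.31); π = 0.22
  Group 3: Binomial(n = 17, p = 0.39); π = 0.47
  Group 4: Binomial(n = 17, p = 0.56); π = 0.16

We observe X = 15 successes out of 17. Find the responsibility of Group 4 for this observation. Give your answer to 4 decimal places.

Apply Bayes' rule: the posterior for each component is proportional to its prior times its likelihood at x.
Evaluate each component's likelihood at the observed value:
  f_1 = 1.1016e-13
  f_2 = 1.51937e-06
  f_3 = 3.71679e-05
  f_4 = 0.0043981
Weight by the priors:
  w_1·f_1 = 0.15 × 1.1016e-13 = 1.6524e-14
  w_2·f_2 = 0.22 × 1.51937e-06 = 3.34261e-07
  w_3·f_3 = 0.47 × 3.71679e-05 = 1.74689e-05
  w_4·f_4 = 0.16 × 0.0043981 = 0.000703695
Marginal: 1.6524e-14 + 3.34261e-07 + 1.74689e-05 + 0.000703695 = 0.000721498
P(Group 4 | data) ≈ 0.9753

0.9753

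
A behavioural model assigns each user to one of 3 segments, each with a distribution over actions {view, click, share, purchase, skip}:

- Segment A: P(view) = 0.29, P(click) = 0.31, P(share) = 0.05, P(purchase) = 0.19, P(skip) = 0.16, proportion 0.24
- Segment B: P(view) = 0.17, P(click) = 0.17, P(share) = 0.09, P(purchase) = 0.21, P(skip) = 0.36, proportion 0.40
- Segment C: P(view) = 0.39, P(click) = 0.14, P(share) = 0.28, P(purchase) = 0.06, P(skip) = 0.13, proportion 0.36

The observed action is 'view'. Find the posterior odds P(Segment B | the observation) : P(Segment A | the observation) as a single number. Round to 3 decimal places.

0.977

The posterior odds equal the prior odds times the likelihood ratio: (π_i/π_j)·(f_i(x)/f_j(x)).
Component likelihoods at x = 'view':
  f_A = P(view | comp) = 0.29
  f_B = P(view | comp) = 0.17
  f_C = P(view | comp) = 0.39
Posterior odds = (π_B·f_B) / (π_A·f_A) = (0.40·0.17) / (0.24·0.29) = 0.068 / 0.0696 ≈ 0.977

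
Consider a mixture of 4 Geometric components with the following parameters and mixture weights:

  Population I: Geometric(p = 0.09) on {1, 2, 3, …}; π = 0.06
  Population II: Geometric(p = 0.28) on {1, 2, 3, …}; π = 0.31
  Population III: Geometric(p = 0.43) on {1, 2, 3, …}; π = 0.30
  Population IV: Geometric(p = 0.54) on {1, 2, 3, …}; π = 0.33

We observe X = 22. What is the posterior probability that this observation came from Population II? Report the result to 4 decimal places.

0.1051

Apply Bayes' rule: the posterior for each component is proportional to its prior times its likelihood at x.
Evaluate each component's likelihood at the observed value:
  p_I = 0.09·(1−0.09)^21 = 0.09·0.137997 = 0.0124197
  p_II = 0.28·(1−0.28)^21 = 0.28·0.00100921 = 0.000282579
  p_III = 0.43·(1−0.43)^21 = 0.43·7.47088e-06 = 3.21248e-06
  p_IV = 0.54·(1−0.54)^21 = 0.54·8.27779e-08 = 4.47001e-08
Multiply by the mixture weights:
  π_I·p_I = 0.06 × 0.0124197 = 0.000745183
  π_II·p_II = 0.31 × 0.000282579 = 8.75996e-05
  π_III·p_III = 0.30 × 3.21248e-06 = 9.63744e-07
  π_IV·p_IV = 0.33 × 4.47001e-08 = 1.4751e-08
Denominator: 0.000745183 + 8.75996e-05 + 9.63744e-07 + 1.4751e-08 = 0.000833761
Responsibility of Population II: 8.75996e-05 / 0.000833761 ≈ 0.1051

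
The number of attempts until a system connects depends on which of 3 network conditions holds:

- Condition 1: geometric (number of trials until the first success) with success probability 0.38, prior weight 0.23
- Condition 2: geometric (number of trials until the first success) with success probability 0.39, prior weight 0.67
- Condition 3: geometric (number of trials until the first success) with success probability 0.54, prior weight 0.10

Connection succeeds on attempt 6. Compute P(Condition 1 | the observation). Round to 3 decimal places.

The responsibility of component k is π_k f_k(x) divided by Σ_j π_j f_j(x).
Component likelihoods at x = 6:
  p_1 = 0.034813
  p_2 = 0.0329393
  p_3 = 0.011122
Weight by the priors:
  π_1·p_1 = 0.23 × 0.034813 = 0.008007
  π_2·p_2 = 0.67 × 0.0329393 = 0.0220693
  π_3·p_3 = 0.10 × 0.011122 = 0.0011122
Evidence: 0.008007 + 0.0220693 + 0.0011122 = 0.0311885
Responsibility of Condition 1: 0.008007 / 0.0311885 ≈ 0.257

0.257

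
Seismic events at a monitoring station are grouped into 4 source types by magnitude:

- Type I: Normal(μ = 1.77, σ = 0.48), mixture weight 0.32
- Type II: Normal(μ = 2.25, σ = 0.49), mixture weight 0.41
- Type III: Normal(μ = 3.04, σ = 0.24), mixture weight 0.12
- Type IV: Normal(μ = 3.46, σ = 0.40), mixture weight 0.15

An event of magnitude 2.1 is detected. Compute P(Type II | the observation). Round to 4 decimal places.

Posterior ∝ prior × likelihood, so P(k | x) ∝ π_k f_k(x); normalise over all components.
Component likelihoods at x = 2.1:
  p_I = (1/(0.48·√(2π)))·exp(−(2.1−1.77)²/(2·0.48²)) = 0.831130·exp(-0.23633) = 0.656195
  p_II = (1/(0.49·√(2π)))·exp(−(2.1−2.25)²/(2·0.49²)) = 0.814168·exp(-0.04686) = 0.7769
  p_III = (1/(0.24·√(2π)))·exp(−(2.1−3.04)²/(2·0.24²)) = 1.662260·exp(-7.67014) = 0.000775532
  p_IV = (1/(0.40·√(2π)))·exp(−(2.1−3.46)²/(2·0.40²)) = 0.997356·exp(-5.78000) = 0.00308055
Weight by the priors:
  π_I·p_I = 0.32 × 0.656195 = 0.209982
  π_II·p_II = 0.41 × 0.7769 = 0.318529
  π_III·p_III = 0.12 × 0.000775532 = 9.30639e-05
  π_IV·p_IV = 0.15 × 0.00308055 = 0.000462082
Denominator: 0.209982 + 0.318529 + 9.30639e-05 + 0.000462082 = 0.529066
P(Type II | 2.1) = 0.318529 / 0.529066 ≈ 0.6021

0.6021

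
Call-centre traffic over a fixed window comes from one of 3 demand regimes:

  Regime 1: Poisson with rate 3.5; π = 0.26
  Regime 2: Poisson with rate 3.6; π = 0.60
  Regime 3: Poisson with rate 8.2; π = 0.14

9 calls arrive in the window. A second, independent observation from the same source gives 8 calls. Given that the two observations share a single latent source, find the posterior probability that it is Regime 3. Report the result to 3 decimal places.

Posterior ∝ prior × likelihood, so P(k | x) ∝ π_k f_k(x); normalise over all components.
Since both observations come from the same component, the likelihood for component k is f_k(x₁)·f_k(x₂).
  f_1 = [e^(−3.5)·3.5^9/9! = 0.00655871] × [0.0168653] = 0.000110614
  f_2 = [e^(−3.6)·3.6^9/9! = 0.00764715] × [0.0191179] = 0.000146197
  f_3 = [e^(−8.2)·8.2^9/9! = 0.126866] × [0.139244] = 0.0176654
Unnormalised posteriors:
  π_1·f_1 = 0.26 × 0.000110614 = 2.87598e-05
  π_2·f_2 = 0.60 × 0.000146197 = 8.77182e-05
  π_3·f_3 = 0.14 × 0.0176654 = 0.00247315
Marginal: 2.87598e-05 + 8.77182e-05 + 0.00247315 = 0.00258963
So the posterior for Regime 3 is 0.00247315 / 0.00258963 ≈ 0.955.

0.955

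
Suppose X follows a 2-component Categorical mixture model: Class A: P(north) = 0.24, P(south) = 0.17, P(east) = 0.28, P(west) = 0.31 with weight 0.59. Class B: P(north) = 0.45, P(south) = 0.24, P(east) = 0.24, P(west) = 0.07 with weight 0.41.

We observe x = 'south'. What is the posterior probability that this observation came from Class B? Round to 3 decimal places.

0.495

P(component k | x) = w_k·f_k(x) / marginal(x), where marginal(x) = Σ_j w_j·f_j(x).
Component likelihoods at x = 'south':
  f_A = P(south | comp) = 0.17
  f_B = P(south | comp) = 0.24
Multiply by the mixture weights:
  w_A·f_A = 0.59 × 0.17 = 0.1003
  w_B·f_B = 0.41 × 0.24 = 0.0984
Marginal: 0.1003 + 0.0984 = 0.1987
P(Class B | data) = 0.0984 / 0.1987 ≈ 0.495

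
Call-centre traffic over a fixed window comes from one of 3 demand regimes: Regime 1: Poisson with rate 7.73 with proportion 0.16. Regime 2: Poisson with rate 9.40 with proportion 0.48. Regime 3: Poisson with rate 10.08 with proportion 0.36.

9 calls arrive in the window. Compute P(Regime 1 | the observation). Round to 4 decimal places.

P(component k | x) = P(Z=k)·f_k(x) / marginal(x), where marginal(x) = Σ_j P(Z=j)·f_j(x).
Evaluate each component's likelihood at the observed value:
  L_1 = 0.119332
  L_2 = 0.130623
  L_3 = 0.124078
Prior × likelihood for each component:
  P(Z=1)·L_1 = 0.16 × 0.119332 = 0.0190931
  P(Z=2)·L_2 = 0.48 × 0.130623 = 0.062699
  P(Z=3)·L_3 = 0.36 × 0.124078 = 0.0446679
Marginal: 0.0190931 + 0.062699 + 0.0446679 = 0.12646
So the posterior for Regime 1 is 0.0190931 / 0.12646 ≈ 0.1510.

0.1510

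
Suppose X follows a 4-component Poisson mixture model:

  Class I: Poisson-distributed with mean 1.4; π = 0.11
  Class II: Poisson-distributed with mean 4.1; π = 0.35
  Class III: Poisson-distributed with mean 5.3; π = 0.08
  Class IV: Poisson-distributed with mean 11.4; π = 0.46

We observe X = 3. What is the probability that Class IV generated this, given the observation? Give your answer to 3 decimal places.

0.014

By Bayes' theorem, P(k | x) = π_k f_k(x) / Σ_j π_j f_j(x).
Component likelihoods at x = 3:
  L_I = 0.112777
  L_II = 0.190368
  L_III = 0.123856
  L_IV = 0.00276443
Multiply by the mixture weights:
  π_I·L_I = 0.11 × 0.112777 = 0.0124055
  π_II·L_II = 0.35 × 0.190368 = 0.0666286
  π_III·L_III = 0.08 × 0.123856 = 0.00990845
  π_IV·L_IV = 0.46 × 0.00276443 = 0.00127164
Marginal: 0.0124055 + 0.0666286 + 0.00990845 + 0.00127164 = 0.0902142
P(Class IV | the observation) = 0.00127164 / 0.0902142 ≈ 0.014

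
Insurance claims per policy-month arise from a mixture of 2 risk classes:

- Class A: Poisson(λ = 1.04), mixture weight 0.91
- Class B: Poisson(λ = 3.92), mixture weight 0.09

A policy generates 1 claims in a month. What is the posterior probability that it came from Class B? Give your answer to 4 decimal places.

0.0205

Apply Bayes' rule: the posterior for each component is proportional to its prior times its likelihood at x.
Evaluate each component's likelihood at the observed value:
  f_A = e^(−1.04)·1.04^1/1! = 0.367593
  f_B = e^(−3.92)·3.92^1/1! = 0.0777771
Multiply by the mixture weights:
  w_A·f_A = 0.91 × 0.367593 = 0.33451
  w_B·f_B = 0.09 × 0.0777771 = 0.00699994
Denominator: 0.33451 + 0.00699994 = 0.341509
So the posterior for Class B is 0.00699994 / 0.341509 ≈ 0.0205.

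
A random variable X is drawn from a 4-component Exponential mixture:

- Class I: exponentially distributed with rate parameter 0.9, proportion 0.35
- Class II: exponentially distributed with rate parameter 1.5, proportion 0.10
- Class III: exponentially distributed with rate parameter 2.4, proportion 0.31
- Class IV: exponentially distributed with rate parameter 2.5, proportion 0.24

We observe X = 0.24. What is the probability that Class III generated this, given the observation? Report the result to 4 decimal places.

0.3782

The responsibility of component k is π_k f_k(x) divided by Σ_j π_j f_j(x).
Exponential densities:
  L_I = 0.725162
  L_II = 1.04651
  L_III = 1.34914
  L_IV = 1.37203
Multiply by the mixture weights:
  π_I·L_I = 0.35 × 0.725162 = 0.253807
  π_II·L_II = 0.10 × 1.04651 = 0.104651
  π_III·L_III = 0.31 × 1.34914 = 0.418234
  π_IV·L_IV = 0.24 × 1.37203 = 0.329287
Denominator: 0.253807 + 0.104651 + 0.418234 + 0.329287 = 1.10598
P(Class III | x) ≈ 0.3782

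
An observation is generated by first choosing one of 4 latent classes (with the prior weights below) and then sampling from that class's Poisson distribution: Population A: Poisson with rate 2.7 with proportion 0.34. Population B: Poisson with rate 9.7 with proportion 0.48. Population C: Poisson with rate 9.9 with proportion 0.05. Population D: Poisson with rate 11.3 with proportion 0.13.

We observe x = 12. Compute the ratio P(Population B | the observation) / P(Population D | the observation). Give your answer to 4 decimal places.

2.9274

Posterior odds = (π_i f_i(x)) / (π_j f_j(x)); the normalising sum cancels.
Evaluate each component's likelihood at the observed value:
  p_A = 2.10588e-05
  p_B = 0.0887702
  p_C = 0.0928475
  p_D = 0.111964
0.0426097 / 0.0145553 ≈ 2.9274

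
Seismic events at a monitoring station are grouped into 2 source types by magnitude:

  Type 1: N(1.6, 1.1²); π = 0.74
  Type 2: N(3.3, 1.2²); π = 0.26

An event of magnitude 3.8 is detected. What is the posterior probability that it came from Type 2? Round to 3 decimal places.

0.686

By Bayes' theorem, P(k | x) = π_k f_k(x) / Σ_j π_j f_j(x).
Evaluate each component's likelihood at the observed value:
  f_1 = (1/(1.1·√(2π)))·exp(−(3.8−1.6)²/(2·1.1²)) = 0.362675·exp(-2.00000) = 0.0490827
  f_2 = (1/(1.2·√(2π)))·exp(−(3.8−3.3)²/(2·1.2²)) = 0.332452·exp(-0.08681) = 0.30481
Multiply by the mixture weights:
  π_1·f_1 = 0.74 × 0.0490827 = 0.0363212
  π_2·f_2 = 0.26 × 0.30481 = 0.0792507
Normaliser: 0.0363212 + 0.0792507 = 0.115572
P(Type 2 | 3.8) ≈ 0.686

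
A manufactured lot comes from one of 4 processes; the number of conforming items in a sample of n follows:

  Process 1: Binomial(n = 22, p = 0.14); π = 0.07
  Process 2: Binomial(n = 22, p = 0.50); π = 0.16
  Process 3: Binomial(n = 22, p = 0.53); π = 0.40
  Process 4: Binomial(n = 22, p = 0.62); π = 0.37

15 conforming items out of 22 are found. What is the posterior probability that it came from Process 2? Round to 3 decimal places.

0.075

Apply Bayes' rule: the posterior for each component is proportional to its prior times its likelihood at x.
Component likelihoods at x = 15 conforming items out of 22:
  p_1 = C(22,15)·0.14^15·0.86^7 = 170544·1.55568e-13·0.347928 = 9.23094e-09
  p_2 = C(22,15)·0.50^15·0.50^7 = 170544·3.05176e-05·0.0078125 = 0.0406609
  p_3 = C(22,15)·0.53^15·0.47^7 = 170544·7.31372e-05·0.00506623 = 0.0631916
  p_4 = C(22,15)·0.62^15·0.38^7 = 170544·0.00076891·0.00114416 = 0.150037
Multiply by the mixture weights:
  P(Z=1)·p_1 = 0.07 × 9.23094e-09 = 6.46166e-10
  P(Z=2)·p_2 = 0.16 × 0.0406609 = 0.00650574
  P(Z=3)·p_3 = 0.40 × 0.0631916 = 0.0252766
  P(Z=4)·p_4 = 0.37 × 0.150037 = 0.0555135
Sum: 6.46166e-10 + 0.00650574 + 0.0252766 + 0.0555135 = 0.0872959
P(Process 2 | data) = 0.00650574 / 0.0872959 ≈ 0.075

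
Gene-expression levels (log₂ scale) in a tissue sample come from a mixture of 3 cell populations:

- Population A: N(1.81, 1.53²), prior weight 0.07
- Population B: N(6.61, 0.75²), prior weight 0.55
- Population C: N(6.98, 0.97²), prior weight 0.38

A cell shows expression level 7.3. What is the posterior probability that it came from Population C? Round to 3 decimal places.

0.436

P(component k | x) = P(Z=k)·f_k(x) / marginal(x), where marginal(x) = Σ_j P(Z=j)·f_j(x).
Evaluate each component's likelihood at the observed value:
  f_A = (1/(1.53·√(2π)))·exp(−(7.3−1.81)²/(2·1.53²)) = 0.260747·exp(-6.43772) = 0.000417209
  f_B = (1/(0.75·√(2π)))·exp(−(7.3−6.61)²/(2·0.75²)) = 0.531923·exp(-0.42320) = 0.348382
  f_C = (1/(0.97·√(2π)))·exp(−(7.3−6.98)²/(2·0.97²)) = 0.411281·exp(-0.05442) = 0.389498
Unnormalised posteriors:
  P(Z=A)·f_A = 0.07 × 0.000417209 = 2.92047e-05
  P(Z=B)·f_B = 0.55 × 0.348382 = 0.19161
  P(Z=C)·f_C = 0.38 × 0.389498 = 0.148009
Evidence: 2.92047e-05 + 0.19161 + 0.148009 = 0.339649
Responsibility of Population C: 0.148009 / 0.339649 ≈ 0.436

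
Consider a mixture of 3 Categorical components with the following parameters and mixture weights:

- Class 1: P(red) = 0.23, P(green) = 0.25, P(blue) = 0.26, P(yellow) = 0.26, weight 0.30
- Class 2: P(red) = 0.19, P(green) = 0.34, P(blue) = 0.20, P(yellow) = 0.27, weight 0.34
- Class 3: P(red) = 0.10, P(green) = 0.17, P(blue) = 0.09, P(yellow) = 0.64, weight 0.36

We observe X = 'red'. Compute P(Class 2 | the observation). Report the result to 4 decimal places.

Apply Bayes' rule: the posterior for each component is proportional to its prior times its likelihood at x.
Component likelihoods at x = 'red':
  f_1 = P(red | comp) = 0.23
  f_2 = P(red | comp) = 0.19
  f_3 = P(red | comp) = 0.10
Unnormalised posteriors:
  w_1·f_1 = 0.30 × 0.23 = 0.069
  w_2·f_2 = 0.34 × 0.19 = 0.0646
  w_3·f_3 = 0.36 × 0.1 = 0.036
Normaliser: 0.069 + 0.0646 + 0.036 = 0.1696
So the posterior for Class 2 is 0.0646 / 0.1696 ≈ 0.3809.

0.3809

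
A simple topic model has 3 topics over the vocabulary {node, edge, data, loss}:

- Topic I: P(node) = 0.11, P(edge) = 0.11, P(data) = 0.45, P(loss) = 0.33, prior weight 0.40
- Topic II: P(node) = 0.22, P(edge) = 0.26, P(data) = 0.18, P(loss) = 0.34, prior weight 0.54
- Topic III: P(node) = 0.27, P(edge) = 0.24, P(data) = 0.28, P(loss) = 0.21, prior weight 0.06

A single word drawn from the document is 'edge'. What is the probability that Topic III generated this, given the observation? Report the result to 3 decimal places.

P(component k | x) = π_k·f_k(x) / marginal(x), where marginal(x) = Σ_j π_j·f_j(x).
Evaluate each component's likelihood at the observed value:
  f_I = 0.11
  f_II = 0.26
  f_III = 0.24
Multiply by the mixture weights:
  π_I·f_I = 0.40 × 0.11 = 0.044
  π_II·f_II = 0.54 × 0.26 = 0.1404
  π_III·f_III = 0.06 × 0.24 = 0.0144
Marginal: 0.044 + 0.1404 + 0.0144 = 0.1988
P(Topic III | data) = 0.0144 / 0.1988 ≈ 0.072

0.072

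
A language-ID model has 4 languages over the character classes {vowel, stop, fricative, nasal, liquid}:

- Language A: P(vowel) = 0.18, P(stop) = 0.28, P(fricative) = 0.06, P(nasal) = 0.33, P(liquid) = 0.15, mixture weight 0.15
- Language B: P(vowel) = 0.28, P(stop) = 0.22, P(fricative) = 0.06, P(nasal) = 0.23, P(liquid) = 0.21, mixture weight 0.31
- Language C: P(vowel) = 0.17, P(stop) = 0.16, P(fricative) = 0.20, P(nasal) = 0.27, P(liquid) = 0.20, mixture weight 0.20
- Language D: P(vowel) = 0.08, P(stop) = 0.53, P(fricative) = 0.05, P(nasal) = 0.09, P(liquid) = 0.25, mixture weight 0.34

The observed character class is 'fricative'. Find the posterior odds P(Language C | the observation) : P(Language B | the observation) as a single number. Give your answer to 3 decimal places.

Posterior odds = (π_i f_i(x)) / (π_j f_j(x)); the normalising sum cancels.
Categorical probabilities:
  p_A = P(fricative | comp) = 0.06
  p_B = P(fricative | comp) = 0.06
  p_C = P(fricative | comp) = 0.20
  p_D = P(fricative | comp) = 0.05
0.04 / 0.0186 ≈ 2.151

2.151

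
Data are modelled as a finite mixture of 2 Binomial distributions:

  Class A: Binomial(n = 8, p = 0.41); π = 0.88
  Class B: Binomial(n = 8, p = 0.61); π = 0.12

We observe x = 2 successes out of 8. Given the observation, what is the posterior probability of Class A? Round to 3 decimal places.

0.975

P(component k | x) = π_k·f_k(x) / marginal(x), where marginal(x) = Σ_j π_j·f_j(x).
Binomial probabilities:
  f_A = 0.198535
  f_B = 0.0366611
Weight by the priors:
  π_A·f_A = 0.88 × 0.198535 = 0.174711
  π_B·f_B = 0.12 × 0.0366611 = 0.00439933
Evidence: 0.174711 + 0.00439933 = 0.17911
Responsibility of Class A: 0.174711 / 0.17911 ≈ 0.975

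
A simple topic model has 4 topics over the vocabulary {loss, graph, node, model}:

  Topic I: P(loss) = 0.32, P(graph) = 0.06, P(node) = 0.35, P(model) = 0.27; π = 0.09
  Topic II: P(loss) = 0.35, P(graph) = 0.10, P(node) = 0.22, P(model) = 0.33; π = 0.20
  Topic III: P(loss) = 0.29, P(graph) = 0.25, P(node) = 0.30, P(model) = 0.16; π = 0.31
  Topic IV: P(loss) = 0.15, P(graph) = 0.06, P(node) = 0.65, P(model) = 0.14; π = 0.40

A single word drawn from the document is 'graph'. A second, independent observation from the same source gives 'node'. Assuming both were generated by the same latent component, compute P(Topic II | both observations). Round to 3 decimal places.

P(component k | x) = P(Z=k)·f_k(x) / marginal(x), where marginal(x) = Σ_j P(Z=j)·f_j(x).
Since both observations come from the same component, the likelihood for component k is f_k(x₁)·f_k(x₂).
  L_I = [P(graph | comp) = 0.06] × [0.35] = 0.021
  L_II = [P(graph | comp) = 0.10] × [0.22] = 0.022
  L_III = [P(graph | comp) = 0.25] × [0.3] = 0.075
  L_IV = [P(graph | comp) = 0.06] × [0.65] = 0.039
Multiply by the mixture weights:
  P(Z=I)·L_I = 0.09 × 0.021 = 0.00189
  P(Z=II)·L_II = 0.20 × 0.022 = 0.0044
  P(Z=III)·L_III = 0.31 × 0.075 = 0.02325
  P(Z=IV)·L_IV = 0.40 × 0.039 = 0.0156
Denominator: 0.00189 + 0.0044 + 0.02325 + 0.0156 = 0.04514
Responsibility of Topic II: 0.0044 / 0.04514 ≈ 0.097

0.097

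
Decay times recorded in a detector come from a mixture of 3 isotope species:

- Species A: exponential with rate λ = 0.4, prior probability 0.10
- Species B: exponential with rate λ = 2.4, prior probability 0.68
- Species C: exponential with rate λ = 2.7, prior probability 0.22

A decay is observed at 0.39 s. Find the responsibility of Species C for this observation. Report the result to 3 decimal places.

By Bayes' theorem, P(k | x) = P(Z=k) f_k(x) / Σ_j P(Z=j) f_j(x).
Evaluate each component's likelihood at the observed value:
  f_A = 0.342224
  f_B = 0.941264
  f_C = 0.942002
Prior × likelihood for each component:
  P(Z=A)·f_A = 0.10 × 0.342224 = 0.0342224
  P(Z=B)·f_B = 0.68 × 0.941264 = 0.64006
  P(Z=C)·f_C = 0.22 × 0.942002 = 0.20724
Sum: 0.0342224 + 0.64006 + 0.20724 = 0.881522
P(Species C | data) ≈ 0.235

0.235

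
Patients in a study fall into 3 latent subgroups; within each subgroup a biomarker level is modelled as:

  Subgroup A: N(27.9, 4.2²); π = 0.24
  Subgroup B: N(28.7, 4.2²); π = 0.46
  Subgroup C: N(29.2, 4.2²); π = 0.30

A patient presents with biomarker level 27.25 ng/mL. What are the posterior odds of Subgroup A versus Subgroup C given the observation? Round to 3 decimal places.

0.880

Posterior odds = (P(Z=i) f_i(x)) / (P(Z=j) f_j(x)); the normalising sum cancels.
Component likelihoods at x = 27.25 ng/mL:
  L_A = (1/(4.2·√(2π)))·exp(−(27.25−27.9)²/(2·4.2²)) = 0.094986·exp(-0.01198) = 0.0938555
  L_B = (1/(4.2·√(2π)))·exp(−(27.25−28.7)²/(2·4.2²)) = 0.094986·exp(-0.05959) = 0.089491
  L_C = (1/(4.2·√(2π)))·exp(−(27.25−29.2)²/(2·4.2²)) = 0.094986·exp(-0.10778) = 0.085281
Odds = (0.24/0.30) × (0.0938555/0.085281) = 0.8 × 1.10054 ≈ 0.880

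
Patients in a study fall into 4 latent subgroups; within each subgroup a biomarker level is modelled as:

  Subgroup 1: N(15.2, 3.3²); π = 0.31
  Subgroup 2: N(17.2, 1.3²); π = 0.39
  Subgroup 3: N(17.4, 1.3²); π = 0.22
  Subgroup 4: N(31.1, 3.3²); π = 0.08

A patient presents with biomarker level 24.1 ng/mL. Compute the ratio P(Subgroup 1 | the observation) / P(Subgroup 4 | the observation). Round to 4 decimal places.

0.9680

The posterior odds equal the prior odds times the likelihood ratio: (π_i/π_j)·(f_i(x)/f_j(x)).
Component likelihoods at x = 24.1 ng/mL:
  L_1 = (1/(3.3·√(2π)))·exp(−(24.1−15.2)²/(2·3.3²)) = 0.120892·exp(-3.63682) = 0.00318379
  L_2 = (1/(1.3·√(2π)))·exp(−(24.1−17.2)²/(2·1.3²)) = 0.306879·exp(-14.08580) = 2.34197e-07
  L_3 = (1/(1.3·√(2π)))·exp(−(24.1−17.4)²/(2·1.3²)) = 0.306879·exp(-13.28107) = 5.23689e-07
  L_4 = (1/(3.3·√(2π)))·exp(−(24.1−31.1)²/(2·3.3²)) = 0.120892·exp(-2.24977) = 0.0127448
0.000986974 / 0.00101958 ≈ 0.9680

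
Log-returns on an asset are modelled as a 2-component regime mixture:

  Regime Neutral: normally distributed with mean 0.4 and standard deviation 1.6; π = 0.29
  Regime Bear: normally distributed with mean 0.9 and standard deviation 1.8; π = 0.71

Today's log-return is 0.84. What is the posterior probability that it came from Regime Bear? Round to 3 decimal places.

Apply Bayes' rule: the posterior for each component is proportional to its prior times its likelihood at x.
Evaluate each component's likelihood at the observed value:
  L_Neutral = 0.240087
  L_Bear = 0.221512
Prior × likelihood for each component:
  π_Neutral·L_Neutral = 0.29 × 0.240087 = 0.0696252
  π_Bear·L_Bear = 0.71 × 0.221512 = 0.157273
Normaliser: 0.0696252 + 0.157273 = 0.226898
P(Regime Bear | 0.84) ≈ 0.693

0.693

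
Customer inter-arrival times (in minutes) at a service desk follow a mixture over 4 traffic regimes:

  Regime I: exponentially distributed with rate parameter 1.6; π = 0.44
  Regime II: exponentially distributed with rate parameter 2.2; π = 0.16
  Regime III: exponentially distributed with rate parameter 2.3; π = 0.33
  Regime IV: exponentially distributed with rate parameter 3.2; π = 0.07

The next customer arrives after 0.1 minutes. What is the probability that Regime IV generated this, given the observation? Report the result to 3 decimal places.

0.099

Posterior ∝ prior × likelihood, so P(k | x) ∝ π_k f_k(x); normalise over all components.
Exponential densities:
  f_I = 1.36343
  f_II = 1.76554
  f_III = 1.82743
  f_IV = 2.32368
Multiply by the mixture weights:
  π_I·f_I = 0.44 × 1.36343 = 0.599909
  π_II·f_II = 0.16 × 1.76554 = 0.282487
  π_III·f_III = 0.33 × 1.82743 = 0.603051
  π_IV·f_IV = 0.07 × 2.32368 = 0.162657
Evidence: 0.599909 + 0.282487 + 0.603051 + 0.162657 = 1.6481
P(Regime IV | 0.1 minutes) = 0.162657 / 1.6481 ≈ 0.099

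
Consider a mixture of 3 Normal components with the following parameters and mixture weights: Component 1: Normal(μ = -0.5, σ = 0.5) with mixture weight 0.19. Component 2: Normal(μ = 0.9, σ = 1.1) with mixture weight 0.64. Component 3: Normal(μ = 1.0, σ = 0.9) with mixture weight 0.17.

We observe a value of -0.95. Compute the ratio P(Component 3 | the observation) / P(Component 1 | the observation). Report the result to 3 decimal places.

0.071

Posterior odds = (w_i f_i(x)) / (w_j f_j(x)); the normalising sum cancels.
Evaluate each component's likelihood at the observed value:
  p_1 = (1/(0.5·√(2π)))·exp(−(-0.95−-0.5)²/(2·0.5²)) = 0.797885·exp(-0.40500) = 0.53217
  p_2 = (1/(1.1·√(2π)))·exp(−(-0.95−0.9)²/(2·1.1²)) = 0.362675·exp(-1.41426) = 0.0881686
  p_3 = (1/(0.9·√(2π)))·exp(−(-0.95−1.0)²/(2·0.9²)) = 0.443269·exp(-2.34722) = 0.0423918
0.00720661 / 0.101112 ≈ 0.071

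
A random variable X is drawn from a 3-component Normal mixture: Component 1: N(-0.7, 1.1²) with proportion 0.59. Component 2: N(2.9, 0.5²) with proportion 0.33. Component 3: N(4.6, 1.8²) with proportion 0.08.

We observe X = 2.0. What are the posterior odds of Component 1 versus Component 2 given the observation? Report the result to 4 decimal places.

Only the two components matter; the odds are (π_i f_i(x)) / (π_j f_j(x)).
Evaluate each component's likelihood at the observed value:
  f_1 = (1/(1.1·√(2π)))·exp(−(2.0−-0.7)²/(2·1.1²)) = 0.362675·exp(-3.01240) = 0.0178341
  f_2 = (1/(0.5·√(2π)))·exp(−(2.0−2.9)²/(2·0.5²)) = 0.797885·exp(-1.62000) = 0.1579
  f_3 = (1/(1.8·√(2π)))·exp(−(2.0−4.6)²/(2·1.8²)) = 0.221635·exp(-1.04321) = 0.0780867
Odds = (0.59/0.33) × (0.0178341/0.1579) = 1.78788 × 0.112945 ≈ 0.2019

0.2019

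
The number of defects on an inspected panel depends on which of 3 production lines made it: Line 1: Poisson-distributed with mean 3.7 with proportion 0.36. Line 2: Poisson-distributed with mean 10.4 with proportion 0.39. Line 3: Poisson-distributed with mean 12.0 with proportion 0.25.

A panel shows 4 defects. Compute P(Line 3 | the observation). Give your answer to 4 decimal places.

0.0173

Posterior ∝ prior × likelihood, so P(k | x) ∝ w_k f_k(x); normalise over all components.
Evaluate each component's likelihood at the observed value:
  f_1 = 0.193066
  f_2 = 0.014834
  f_3 = 0.0053086
Unnormalised posteriors:
  w_1·f_1 = 0.36 × 0.193066 = 0.0695038
  w_2·f_2 = 0.39 × 0.014834 = 0.00578528
  w_3·f_3 = 0.25 × 0.0053086 = 0.00132715
Marginal: 0.0695038 + 0.00578528 + 0.00132715 = 0.0766162
So the posterior for Line 3 is 0.00132715 / 0.0766162 ≈ 0.0173.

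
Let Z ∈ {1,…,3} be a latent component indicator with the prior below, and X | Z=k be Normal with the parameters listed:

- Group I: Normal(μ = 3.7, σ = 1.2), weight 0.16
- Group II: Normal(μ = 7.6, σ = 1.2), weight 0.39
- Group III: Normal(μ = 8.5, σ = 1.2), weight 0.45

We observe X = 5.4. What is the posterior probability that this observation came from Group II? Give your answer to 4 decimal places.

0.4932

Posterior ∝ prior × likelihood, so P(k | x) ∝ π_k f_k(x); normalise over all components.
Evaluate each component's likelihood at the observed value:
  f_I = (1/(1.2·√(2π)))·exp(−(5.4−3.7)²/(2·1.2²)) = 0.332452·exp(-1.00347) = 0.121878
  f_II = (1/(1.2·√(2π)))·exp(−(5.4−7.6)²/(2·1.2²)) = 0.332452·exp(-1.68056) = 0.061926
  f_III = (1/(1.2·√(2π)))·exp(−(5.4−8.5)²/(2·1.2²)) = 0.332452·exp(-3.33681) = 0.0118188
Multiply by the mixture weights:
  π_I·f_I = 0.16 × 0.121878 = 0.0195005
  π_II·f_II = 0.39 × 0.061926 = 0.0241511
  π_III·f_III = 0.45 × 0.0118188 = 0.00531845
Normaliser: 0.0195005 + 0.0241511 + 0.00531845 = 0.0489701
So the posterior for Group II is 0.0241511 / 0.0489701 ≈ 0.4932.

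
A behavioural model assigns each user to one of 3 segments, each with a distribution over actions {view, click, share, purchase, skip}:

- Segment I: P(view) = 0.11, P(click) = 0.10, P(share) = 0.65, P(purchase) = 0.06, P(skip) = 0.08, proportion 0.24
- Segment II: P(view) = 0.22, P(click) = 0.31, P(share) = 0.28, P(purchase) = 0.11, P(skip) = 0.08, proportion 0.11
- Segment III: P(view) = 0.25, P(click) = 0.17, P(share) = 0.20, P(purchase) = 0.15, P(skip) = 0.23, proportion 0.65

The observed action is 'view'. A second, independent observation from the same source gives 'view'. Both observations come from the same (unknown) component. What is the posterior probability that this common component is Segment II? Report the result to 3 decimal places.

Posterior ∝ prior × likelihood, so P(k | x) ∝ w_k f_k(x); normalise over all components.
Since both observations come from the same component, the likelihood for component k is f_k(x₁)·f_k(x₂).
  p_I = [0.11] × [0.11] = 0.0121
  p_II = [0.22] × [0.22] = 0.0484
  p_III = [0.25] × [0.25] = 0.0625
Unnormalised posteriors:
  w_I·p_I = 0.24 × 0.0121 = 0.002904
  w_II·p_II = 0.11 × 0.0484 = 0.005324
  w_III·p_III = 0.65 × 0.0625 = 0.040625
Marginal: 0.002904 + 0.005324 + 0.040625 = 0.048853
So the posterior for Segment II is 0.005324 / 0.048853 ≈ 0.109.

0.109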